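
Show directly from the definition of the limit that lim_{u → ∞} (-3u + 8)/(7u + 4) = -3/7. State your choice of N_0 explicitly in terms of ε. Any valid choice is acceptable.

N_0 = (68/49)/ε

Fix ε > 0. We seek N_0 > 0 such that u > N_0 implies |(-3u + 8)/(7u + 4) + 3/7| < ε.
(-3u + 8)/(7u + 4) + 3/7 = (7(-3u + 8) − (-3)(7u + 4)) / (7(7u + 4)) = 68/(7(7u + 4)).
For u > 0 we have 7u + 4 > 7u, so |(-3u + 8)/(7u + 4) + 3/7| = 68/(7(7u + 4)) < 68/(7·7u) = (68/49)/u.
Thus |(-3u + 8)/(7u + 4) + 3/7| < ε whenever u > (68/49)/ε.
Take N_0 = (68/49)/ε. If u > N_0 then |(-3u + 8)/(7u + 4) + 3/7| < (68/49)/u < ε.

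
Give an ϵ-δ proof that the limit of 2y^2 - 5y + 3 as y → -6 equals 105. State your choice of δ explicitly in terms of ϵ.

Fix ϵ > 0. We want δ > 0 such that 0 < |y + 6| < δ implies |(2y^2 - 5y + 3) − 105| < ϵ.
(2y^2 - 5y + 3) − 105 = 2y^2 - 5y - 102 = (y + 6)(2y - 17).
So |(2y^2 - 5y + 3) − 105| = |y + 6|·|2y - 17|.
Assume first that |y + 6| < 1, so |y| < 7. Then |2y - 17| ≤ 2·7 + 17 = 31.
Hence |(2y^2 - 5y + 3) − 105| ≤ 31|y + 6| < ϵ provided |y + 6| < ϵ/31.
Choosing δ = min(1, ϵ/31) ensures both conditions, hence |(2y^2 - 5y + 3) − 105| < ϵ.

δ = min(1, ϵ/31)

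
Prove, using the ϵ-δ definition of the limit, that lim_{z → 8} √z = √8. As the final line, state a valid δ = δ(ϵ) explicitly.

δ = min(8, √8·ϵ)

Suppose ϵ > 0. We want δ > 0 such that 0 < |z − 8| < δ implies |√z − √8| < ϵ.
Multiplying by the conjugate, |√z − √8| = |z − 8|/(√z + √8).
Restrict δ ≤ 8 so that |z − 8| < 8 forces z > 0, and then √z + √8 > √8.
Hence |√z − √8| < |z − 8|/√8, which is < ϵ once |z − 8| < √8·ϵ.
Take δ = min(8, √8·ϵ). If 0 < |z − 8| < δ then z > 0 and |√z − √8| < |z − 8|/√8 < ϵ.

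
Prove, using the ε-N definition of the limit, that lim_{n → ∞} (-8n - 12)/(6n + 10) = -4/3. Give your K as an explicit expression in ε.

K = (2/9)/ε

Fix ε > 0. For n ≥ 1, |(-8n - 12)/(6n + 10) + 4/3| = |8|/(6(6n + 10)) = 8/(6(6n + 10)).
Since 6n + 10 ≥ 6n for n ≥ 1, this is ≤ 8/(6·6n) = (2/9)/n.
So |(-8n - 12)/(6n + 10) + 4/3| < ε whenever n > (2/9)/ε.
Take K = (2/9)/ε. If n > K then |(-8n - 12)/(6n + 10) + 4/3| ≤ (2/9)/n < ε.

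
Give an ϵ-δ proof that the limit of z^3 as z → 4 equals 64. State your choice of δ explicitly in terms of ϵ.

δ = min(1, ϵ/61)

Let ϵ > 0. We seek δ > 0 with 0 < |z − 4| < δ ⇒ |z^3 − 64| < ϵ.
Factor: z^3 − 64 = (z − 4)(z^2 + 4z + 16), so |z^3 − 64| = |z − 4|·|z^2 + 4z + 16|.
Impose δ ≤ 1 so that |z| < 5; then |z^2 + 4z + 16| ≤ 61.
Hence |z^3 − 64| ≤ 61|z − 4|, which is < ϵ once |z − 4| < ϵ/61.
Take δ = min(1, ϵ/61). If 0 < |z − 4| < δ then both bounds hold and |z^3 − 64| ≤ 61|z − 4| < 61·(ϵ/61) = ϵ.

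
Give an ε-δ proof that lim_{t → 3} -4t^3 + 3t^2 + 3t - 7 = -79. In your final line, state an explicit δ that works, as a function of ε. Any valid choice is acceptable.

Suppose ε > 0. We want δ > 0 such that 0 < |t − 3| < δ implies |(-4t^3 + 3t^2 + 3t - 7) + 79| < ε.
(-4t^3 + 3t^2 + 3t - 7) + 79 = -4t^3 + 3t^2 + 3t + 72 = (t − 3)(-4t^2 - 9t - 24).
So |(-4t^3 + 3t^2 + 3t - 7) + 79| = |t − 3|·|-4t^2 - 9t - 24|.
Require δ ≤ 2. Then |t − 3| < 2 gives |t| < 5, and by the triangle inequality |-4t^2 - 9t - 24| ≤ 4·5^2 + 9·5 + 24 = 169.
Hence |(-4t^3 + 3t^2 + 3t - 7) + 79| ≤ 169|t − 3| < ε provided |t − 3| < ε/169.
Take δ = min(2, ε/169). Then 0 < |t − 3| < δ gives both |t − 3| < 2 and |t − 3| < ε/169, so |(-4t^3 + 3t^2 + 3t - 7) + 79| < ε.

δ = min(2, ε/169)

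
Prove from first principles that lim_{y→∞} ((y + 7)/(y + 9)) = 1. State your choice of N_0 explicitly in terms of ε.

N_0 = 2/ε

Suppose ε > 0. We seek N_0 > 0 such that y > N_0 implies |(y + 7)/(y + 9) − 1| < ε.
(y + 7)/(y + 9) − 1 = ((y + 7) − (y + 9)) / ((y + 9)) = -2/((y + 9)).
For y > 0 we have y + 9 > y, so |(y + 7)/(y + 9) − 1| = 2/((y + 9)) < 2/(y) = 2/y.
Thus |(y + 7)/(y + 9) − 1| < ε whenever y > 2/ε.
Take N_0 = 2/ε. If y > N_0 then |(y + 7)/(y + 9) − 1| < 2/y < ε.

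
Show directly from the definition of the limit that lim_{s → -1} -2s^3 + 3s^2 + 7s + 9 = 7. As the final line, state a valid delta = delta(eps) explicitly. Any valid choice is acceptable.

Let eps > 0. We want delta > 0 such that 0 < |s + 1| < delta implies |(-2s^3 + 3s^2 + 7s + 9) − 7| < eps.
(-2s^3 + 3s^2 + 7s + 9) − 7 = -2s^3 + 3s^2 + 7s + 2 = (s + 1)(-2s^2 + 5s + 2).
So |(-2s^3 + 3s^2 + 7s + 9) − 7| = |s + 1|·|-2s^2 + 5s + 2|.
Require delta ≤ 1. Then |s + 1| < 1 gives |s| < 2, and by the triangle inequality |-2s^2 + 5s + 2| ≤ 2·2^2 + 5·2 + 2 = 20.
Hence |(-2s^3 + 3s^2 + 7s + 9) − 7| ≤ 20|s + 1| < eps provided |s + 1| < eps/20.
Choosing delta = min(1, eps/20) ensures both conditions, hence |(-2s^3 + 3s^2 + 7s + 9) − 7| < eps.

delta = min(1, eps/20)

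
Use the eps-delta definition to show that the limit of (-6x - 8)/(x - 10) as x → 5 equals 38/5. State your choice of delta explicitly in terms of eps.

Fix eps > 0. We want delta > 0 with 0 < |x − 5| < delta ⇒ |(-6x - 8)/(x - 10) − (38/5)| < eps.
Combining over a common denominator, (-6x - 8)/(x - 10) − (38/5) = [(-6x - 8)·(-5) − (-38)·(x - 10)] / [(-5)·(x - 10)] = 68(x − 5) / ((-5)(x - 10)).
So |(-6x - 8)/(x - 10) − (38/5)| = 68|x − 5| / (5·|x − 10|).
Require delta ≤ 5/2, so |x − 10| ≥ |-5| − |x − 5| > 5 − 5/2 = 5/2.
Hence |(-6x - 8)/(x - 10) − (38/5)| < 68|x − 5|/(5·(5/2)) = (136/25)|x − 5|, which is < eps once |x − 5| < (25/136)eps.
Take delta = min(5/2, (25/136)eps). Then 0 < |x − 5| < delta forces both bounds, so |(-6x - 8)/(x - 10) − (38/5)| < eps.

delta = min(5/2, (25/136)eps)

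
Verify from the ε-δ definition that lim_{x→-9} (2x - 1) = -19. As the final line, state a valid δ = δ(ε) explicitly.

δ = ε/2

Let ε > 0. We need δ > 0 so that 0 < |x + 9| < δ implies |(2x - 1) + 19| < ε.
|(2x - 1) + 19| = |2x + 18| = 2|x + 9|.
So 2|x + 9| < ε exactly when |x + 9| < ε/2.
Choosing δ = ε/2 gives |(2x - 1) + 19| = 2|x + 9| < ε whenever |x + 9| < δ.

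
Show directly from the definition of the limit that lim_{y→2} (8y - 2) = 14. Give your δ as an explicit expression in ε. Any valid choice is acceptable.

Let ε > 0. We need δ > 0 so that 0 < |y − 2| < δ implies |(8y - 2) − 14| < ε.
|(8y - 2) − 14| = |8y - 16| = 8|y − 2|.
Thus it suffices that |y − 2| < ε/8.
Choosing δ = ε/8 gives |(8y - 2) − 14| = 8|y − 2| < ε whenever |y − 2| < δ.

δ = ε/8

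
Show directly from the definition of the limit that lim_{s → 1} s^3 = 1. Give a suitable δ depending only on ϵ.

Suppose ϵ > 0. We seek δ > 0 with 0 < |s − 1| < δ ⇒ |s^3 − 1| < ϵ.
Factor: s^3 − 1 = (s − 1)(s^2 + s + 1), so |s^3 − 1| = |s − 1|·|s^2 + s + 1|.
Restrict δ ≤ 1. Then |s − 1| < 1 gives |s| < 2, so by the triangle inequality |s^2 + s + 1| ≤ 2^2 + 2 + 1 = 7.
Hence |s^3 − 1| ≤ 7|s − 1|, which is < ϵ once |s − 1| < ϵ/7.
Take δ = min(1, ϵ/7). If 0 < |s − 1| < δ then both bounds hold and |s^3 − 1| ≤ 7|s − 1| < 7·(ϵ/7) = ϵ.

δ = min(1, ϵ/7)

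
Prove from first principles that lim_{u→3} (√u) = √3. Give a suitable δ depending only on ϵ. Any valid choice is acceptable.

Let ϵ > 0. We want δ > 0 such that 0 < |u − 3| < δ implies |√u − √3| < ϵ.
Rationalise: √u − √3 = (u − 3)/(√u + √3), so |√u − √3| = |u − 3|/(√u + √3).
Restrict δ ≤ 3 so that |u − 3| < 3 forces u > 0, and then √u + √3 > √3.
Hence |√u − √3| < |u − 3|/√3, which is < ϵ once |u − 3| < √3·ϵ.
Take δ = min(3, √3·ϵ). If 0 < |u − 3| < δ then u > 0 and |√u − √3| < |u − 3|/√3 < ϵ.

δ = min(3, √3·ϵ)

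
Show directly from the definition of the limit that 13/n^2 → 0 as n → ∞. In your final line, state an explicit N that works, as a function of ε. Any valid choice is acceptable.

N = (13/ε)^{1/2}

Suppose ε > 0. For n ≥ 1, |13/n^2 − 0| = 13/n^2.
13/n^2 < ε ⇔ n^2 > 13/ε ⇔ n > (13/ε)^{1/2}.
Take N = (13/ε)^{1/2}. Then n > N implies 13/n^2 < ε.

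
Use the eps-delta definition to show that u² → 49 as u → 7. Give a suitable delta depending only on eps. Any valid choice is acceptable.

Let eps > 0. We seek delta > 0 with 0 < |u − 7| < delta ⇒ |u² − 49| < eps.
Factor: u² − 49 = (u − 7)(u + 7), so |u² − 49| = |u − 7|·|u + 7|.
Restrict delta ≤ 1. Then |u − 7| < 1 gives |u| < 8, so by the triangle inequality |u + 7| ≤ 8 + 7 = 15.
Hence |u² − 49| ≤ 15|u − 7|, which is < eps once |u − 7| < eps/15.
Take delta = min(1, eps/15). If 0 < |u − 7| < delta then both bounds hold and |u² − 49| ≤ 15|u − 7| < 15·(eps/15) = eps.

delta = min(1, eps/15)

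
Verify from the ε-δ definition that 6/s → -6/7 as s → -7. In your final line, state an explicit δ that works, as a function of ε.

Fix ε > 0. We seek δ > 0 such that 0 < |s + 7| < δ implies |6/s + 6/7| < ε.
|6/s + 6/7| = 6·|-7 − s|/(7·|s|) = 6|s + 7|/(7|s|).
Restrict δ ≤ 7/2. Then |s + 7| < 7/2 gives |s| > 7/2, so 7|s| > 49/2.
Then |6/s + 6/7| < 6|s + 7|/(49/2), which is < ε when |s + 7| < (49/12)ε.
Take δ = min(7/2, (49/12)ε). Then 0 < |s + 7| < δ gives both |s + 7| < 7/2 and |s + 7| < (49/12)ε, so |6/s + 6/7| < ε.

δ = min(7/2, (49/12)ε)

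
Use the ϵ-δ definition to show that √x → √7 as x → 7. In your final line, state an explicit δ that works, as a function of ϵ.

Let ϵ > 0. We want δ > 0 such that 0 < |x − 7| < δ implies |√x − √7| < ϵ.
Multiplying by the conjugate, |√x − √7| = |x − 7|/(√x + √7).
Restrict δ ≤ 7 so that |x − 7| < 7 forces x > 0, and then √x + √7 > √7.
Hence |√x − √7| < |x − 7|/√7, which is < ϵ once |x − 7| < √7·ϵ.
Take δ = min(7, √7·ϵ). If 0 < |x − 7| < δ then x > 0 and |√x − √7| < |x − 7|/√7 < ϵ.

δ = min(7, √7·ϵ)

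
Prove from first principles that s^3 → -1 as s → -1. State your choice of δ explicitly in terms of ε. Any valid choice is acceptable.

Let ε > 0. We seek δ > 0 with 0 < |s + 1| < δ ⇒ |s^3 + 1| < ε.
Factor: s^3 + 1 = (s + 1)(s^2 - s + 1), so |s^3 + 1| = |s + 1|·|s^2 - s + 1|.
Impose δ ≤ 2 so that |s| < 3; then |s^2 - s + 1| ≤ 13.
Hence |s^3 + 1| ≤ 13|s + 1|, which is < ε once |s + 1| < ε/13.
Take δ = min(2, ε/13). If 0 < |s + 1| < δ then both bounds hold and |s^3 + 1| ≤ 13|s + 1| < 13·(ε/13) = ε.

δ = min(2, ε/13)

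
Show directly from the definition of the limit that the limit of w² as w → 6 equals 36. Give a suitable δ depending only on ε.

δ = min(1, ε/13)

Fix ε > 0. We seek δ > 0 with 0 < |w − 6| < δ ⇒ |w² − 36| < ε.
Factor: w² − 36 = (w − 6)(w + 6), so |w² − 36| = |w − 6|·|w + 6|.
Restrict δ ≤ 1. Then |w − 6| < 1 gives |w| < 7, so by the triangle inequality |w + 6| ≤ 7 + 6 = 13.
Hence |w² − 36| ≤ 13|w − 6|, which is < ε once |w − 6| < ε/13.
Take δ = min(1, ε/13). If 0 < |w − 6| < δ then both bounds hold and |w² − 36| ≤ 13|w − 6| < 13·(ε/13) = ε.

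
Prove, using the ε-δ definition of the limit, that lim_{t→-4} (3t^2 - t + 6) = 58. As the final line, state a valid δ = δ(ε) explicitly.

δ = min(1, ε/28)

Let ε > 0 be given. We want δ > 0 such that 0 < |t + 4| < δ implies |(3t^2 - t + 6) − 58| < ε.
(3t^2 - t + 6) − 58 = 3t^2 - t - 52 = (t + 4)(3t - 13).
So |(3t^2 - t + 6) − 58| = |t + 4|·|3t - 13|.
Assume first that |t + 4| < 1, so |t| < 5. Then |3t - 13| ≤ 3·5 + 13 = 28.
Hence |(3t^2 - t + 6) − 58| ≤ 28|t + 4| < ε provided |t + 4| < ε/28.
Take δ = min(1, ε/28). Then 0 < |t + 4| < δ gives both |t + 4| < 1 and |t + 4| < ε/28, so |(3t^2 - t + 6) − 58| < ε.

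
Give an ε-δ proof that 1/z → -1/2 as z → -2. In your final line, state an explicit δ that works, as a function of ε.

δ = min(1, 2ε)

Let ε > 0 be given. We seek δ > 0 such that 0 < |z + 2| < δ implies |1/z + 1/2| < ε.
|1/z + 1/2| = |-2 − z|/(2·|z|) = |z + 2|/(2|z|).
Restrict δ ≤ 1. Then |z + 2| < 1 gives |z| > 1, so 2|z| > 2.
Then |1/z + 1/2| < |z + 2|/2, which is < ε when |z + 2| < 2ε.
Take δ = min(1, 2ε). Then 0 < |z + 2| < δ gives both |z + 2| < 1 and |z + 2| < 2ε, so |1/z + 1/2| < ε.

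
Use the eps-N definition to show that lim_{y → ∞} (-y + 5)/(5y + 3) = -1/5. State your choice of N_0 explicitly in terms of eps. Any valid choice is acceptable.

Suppose eps > 0. We seek N_0 > 0 such that y > N_0 implies |(-y + 5)/(5y + 3) + 1/5| < eps.
(-y + 5)/(5y + 3) + 1/5 = (5(-y + 5) − (-1)(5y + 3)) / (5(5y + 3)) = 28/(5(5y + 3)).
For y > 0 we have 5y + 3 > 5y, so |(-y + 5)/(5y + 3) + 1/5| = 28/(5(5y + 3)) < 28/(5·5y) = (28/25)/y.
Thus |(-y + 5)/(5y + 3) + 1/5| < eps whenever y > (28/25)/eps.
Take N_0 = (28/25)/eps. If y > N_0 then |(-y + 5)/(5y + 3) + 1/5| < (28/25)/y < eps.

N_0 = (28/25)/eps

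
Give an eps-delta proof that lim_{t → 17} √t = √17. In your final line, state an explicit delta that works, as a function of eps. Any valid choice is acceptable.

delta = min(17, √17·eps)

Suppose eps > 0. We want delta > 0 such that 0 < |t − 17| < delta implies |√t − √17| < eps.
Multiplying by the conjugate, |√t − √17| = |t − 17|/(√t + √17).
Restrict delta ≤ 17 so that |t − 17| < 17 forces t > 0, and then √t + √17 > √17.
Hence |√t − √17| < |t − 17|/√17, which is < eps once |t − 17| < √17·eps.
Take delta = min(17, √17·eps). If 0 < |t − 17| < delta then t > 0 and |√t − √17| < |t − 17|/√17 < eps.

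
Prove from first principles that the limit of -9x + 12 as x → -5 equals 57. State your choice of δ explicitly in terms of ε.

Suppose ε > 0. We need δ > 0 so that 0 < |x + 5| < δ implies |(-9x + 12) − 57| < ε.
Since (-9x + 12) − 57 = -9(x + 5), we have |(-9x + 12) − 57| = 9|x + 5|.
So 9|x + 5| < ε exactly when |x + 5| < ε/9.
Take δ = ε/9. If 0 < |x + 5| < δ then |(-9x + 12) − 57| = 9|x + 5| < 9·(ε/9) = ε.

δ = ε/9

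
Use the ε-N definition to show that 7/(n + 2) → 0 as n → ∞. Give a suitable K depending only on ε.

K = 7/ε

Let ε > 0 be given. For n ≥ 1, |7/(n + 2) − 0| = 7/(n + 2) ≤ 7/n.
We need 7/n < ε, i.e. n > 7/ε.
Take K = 7/ε. If n > K then |7/(n + 2)| ≤ 7/n < ε.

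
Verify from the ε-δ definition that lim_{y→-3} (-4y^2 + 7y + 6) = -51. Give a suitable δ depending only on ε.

Fix ε > 0. We want δ > 0 such that 0 < |y + 3| < δ implies |(-4y^2 + 7y + 6) + 51| < ε.
(-4y^2 + 7y + 6) + 51 = -4y^2 + 7y + 57 = (y + 3)(-4y + 19).
So |(-4y^2 + 7y + 6) + 51| = |y + 3|·|-4y + 19|.
Require δ ≤ 1. Then |y + 3| < 1 gives |y| < 4, and by the triangle inequality |-4y + 19| ≤ 4·4 + 19 = 35.
Hence |(-4y^2 + 7y + 6) + 51| ≤ 35|y + 3| < ε provided |y + 3| < ε/35.
Take δ = min(1, ε/35). Then 0 < |y + 3| < δ gives both |y + 3| < 1 and |y + 3| < ε/35, so |(-4y^2 + 7y + 6) + 51| < ε.

δ = min(1, ε/35)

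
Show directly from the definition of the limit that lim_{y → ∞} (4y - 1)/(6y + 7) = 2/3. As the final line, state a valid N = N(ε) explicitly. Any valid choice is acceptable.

N = (17/18)/ε

Let ε > 0. We seek N > 0 such that y > N implies |(4y - 1)/(6y + 7) − (2/3)| < ε.
(4y - 1)/(6y + 7) − (2/3) = (6(4y - 1) − 4(6y + 7)) / (6(6y + 7)) = -34/(6(6y + 7)).
For y > 0 we have 6y + 7 > 6y, so |(4y - 1)/(6y + 7) − (2/3)| = 34/(6(6y + 7)) < 34/(6·6y) = (17/18)/y.
Thus |(4y - 1)/(6y + 7) − (2/3)| < ε whenever y > (17/18)/ε.
Take N = (17/18)/ε. If y > N then |(4y - 1)/(6y + 7) − (2/3)| < (17/18)/y < ε.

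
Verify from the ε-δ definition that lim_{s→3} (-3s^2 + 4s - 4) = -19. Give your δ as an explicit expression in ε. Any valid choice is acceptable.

δ = min(1, ε/17)

Let ε > 0. We want δ > 0 such that 0 < |s − 3| < δ implies |(-3s^2 + 4s - 4) + 19| < ε.
(-3s^2 + 4s - 4) + 19 = -3s^2 + 4s + 15 = (s − 3)(-3s - 5).
So |(-3s^2 + 4s - 4) + 19| = |s − 3|·|-3s - 5|.
Require δ ≤ 1. Then |s − 3| < 1 gives |s| < 4, and by the triangle inequality |-3s - 5| ≤ 3·4 + 5 = 17.
Hence |(-3s^2 + 4s - 4) + 19| ≤ 17|s − 3| < ε provided |s − 3| < ε/17.
Choosing δ = min(1, ε/17) ensures both conditions, hence |(-3s^2 + 4s - 4) + 19| < ε.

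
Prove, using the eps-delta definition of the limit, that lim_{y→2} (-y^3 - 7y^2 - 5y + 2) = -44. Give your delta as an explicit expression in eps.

delta = min(1, eps/59)

Fix eps > 0. We want delta > 0 such that 0 < |y − 2| < delta implies |(-y^3 - 7y^2 - 5y + 2) + 44| < eps.
(-y^3 - 7y^2 - 5y + 2) + 44 = -y^3 - 7y^2 - 5y + 46 = (y − 2)(-y^2 - 9y - 23).
So |(-y^3 - 7y^2 - 5y + 2) + 44| = |y − 2|·|-y^2 - 9y - 23|.
Assume first that |y − 2| < 1, so |y| < 3. Then |-y^2 - 9y - 23| ≤ 3^2 + 9·3 + 23 = 59.
Hence |(-y^3 - 7y^2 - 5y + 2) + 44| ≤ 59|y − 2| < eps provided |y − 2| < eps/59.
Choosing delta = min(1, eps/59) ensures both conditions, hence |(-y^3 - 7y^2 - 5y + 2) + 44| < eps.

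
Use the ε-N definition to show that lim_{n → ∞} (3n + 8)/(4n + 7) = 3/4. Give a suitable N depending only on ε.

Let ε > 0. For n ≥ 1, |(3n + 8)/(4n + 7) − (3/4)| = |11|/(4(4n + 7)) = 11/(4(4n + 7)).
Since 4n + 7 ≥ 4n for n ≥ 1, this is ≤ 11/(4·4n) = (11/16)/n.
So |(3n + 8)/(4n + 7) − (3/4)| < ε whenever n > (11/16)/ε.
Take N = (11/16)/ε. If n > N then |(3n + 8)/(4n + 7) − (3/4)| ≤ (11/16)/n < ε.

N = (11/16)/ε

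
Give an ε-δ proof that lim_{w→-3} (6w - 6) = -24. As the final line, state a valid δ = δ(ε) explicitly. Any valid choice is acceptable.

δ = ε/6

Let ε > 0. We need δ > 0 so that 0 < |w + 3| < δ implies |(6w - 6) + 24| < ε.
|(6w - 6) + 24| = |6w + 18| = 6|w + 3|.
So 6|w + 3| < ε exactly when |w + 3| < ε/6.
Take δ = ε/6. If 0 < |w + 3| < δ then |(6w - 6) + 24| = 6|w + 3| < 6·(ε/6) = ε.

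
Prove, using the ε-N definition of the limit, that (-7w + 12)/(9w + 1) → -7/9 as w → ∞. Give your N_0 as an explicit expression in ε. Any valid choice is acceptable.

Fix ε > 0. We seek N_0 > 0 such that w > N_0 implies |(-7w + 12)/(9w + 1) + 7/9| < ε.
(-7w + 12)/(9w + 1) + 7/9 = (9(-7w + 12) − (-7)(9w + 1)) / (9(9w + 1)) = 115/(9(9w + 1)).
For w > 0 we have 9w + 1 > 9w, so |(-7w + 12)/(9w + 1) + 7/9| = 115/(9(9w + 1)) < 115/(9·9w) = (115/81)/w.
Thus |(-7w + 12)/(9w + 1) + 7/9| < ε whenever w > (115/81)/ε.
Take N_0 = (115/81)/ε. If w > N_0 then |(-7w + 12)/(9w + 1) + 7/9| < (115/81)/w < ε.

N_0 = (115/81)/ε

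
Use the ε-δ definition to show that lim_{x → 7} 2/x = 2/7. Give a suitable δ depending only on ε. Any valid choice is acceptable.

δ = min(7/2, (49/4)ε)

Let ε > 0 be given. We seek δ > 0 such that 0 < |x − 7| < δ implies |2/x − (2/7)| < ε.
|2/x − (2/7)| = 2·|7 − x|/(7·|x|) = 2|x − 7|/(7|x|).
Require δ ≤ 7/2 so that |x| > 7 − 7/2 = 7/2, hence 7|x| > 49/2.
Then |2/x − (2/7)| < 2|x − 7|/(49/2), which is < ε when |x − 7| < (49/4)ε.
Take δ = min(7/2, (49/4)ε). Then 0 < |x − 7| < δ gives both |x − 7| < 7/2 and |x − 7| < (49/4)ε, so |2/x − (2/7)| < ε.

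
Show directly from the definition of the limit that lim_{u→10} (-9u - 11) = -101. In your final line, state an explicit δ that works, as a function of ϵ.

δ = ϵ/9

Suppose ϵ > 0. We need δ > 0 so that 0 < |u − 10| < δ implies |(-9u - 11) + 101| < ϵ.
Since (-9u - 11) + 101 = -9(u − 10), we have |(-9u - 11) + 101| = 9|u − 10|.
So 9|u − 10| < ϵ exactly when |u − 10| < ϵ/9.
Choosing δ = ϵ/9 gives |(-9u - 11) + 101| = 9|u − 10| < ϵ whenever |u − 10| < δ.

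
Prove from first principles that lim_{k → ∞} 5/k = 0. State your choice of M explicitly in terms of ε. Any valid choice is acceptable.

Let ε > 0 be given. For k ≥ 1, |5/k − 0| = 5/(k) ≤ 5/k.
We need 5/k < ε, i.e. k > 5/ε.
Take M = 5/ε. If k > M then |5/k| ≤ 5/k < ε.

M = 5/ε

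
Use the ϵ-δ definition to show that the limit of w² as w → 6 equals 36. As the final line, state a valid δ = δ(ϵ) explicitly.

Let ϵ > 0. We seek δ > 0 with 0 < |w − 6| < δ ⇒ |w² − 36| < ϵ.
Factor: w² − 36 = (w − 6)(w + 6), so |w² − 36| = |w − 6|·|w + 6|.
Impose δ ≤ 2 so that |w| < 8; then |w + 6| ≤ 14.
Hence |w² − 36| ≤ 14|w − 6|, which is < ϵ once |w − 6| < ϵ/14.
Take δ = min(2, ϵ/14). If 0 < |w − 6| < δ then both bounds hold and |w² − 36| ≤ 14|w − 6| < 14·(ϵ/14) = ϵ.

δ = min(2, ϵ/14)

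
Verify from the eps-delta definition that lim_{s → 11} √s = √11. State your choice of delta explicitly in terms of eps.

delta = min(11, √11·eps)

Let eps > 0 be given. We want delta > 0 such that 0 < |s − 11| < delta implies |√s − √11| < eps.
Rationalise: √s − √11 = (s − 11)/(√s + √11), so |√s − √11| = |s − 11|/(√s + √11).
Restrict delta ≤ 11 so that |s − 11| < 11 forces s > 0, and then √s + √11 > √11.
Hence |√s − √11| < |s − 11|/√11, which is < eps once |s − 11| < √11·eps.
Take delta = min(11, √11·eps). If 0 < |s − 11| < delta then s > 0 and |√s − √11| < |s − 11|/√11 < eps.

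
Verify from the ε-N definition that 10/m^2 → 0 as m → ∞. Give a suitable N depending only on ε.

Let ε > 0 be given. For m ≥ 1, |10/m^2 − 0| = 10/m^2.
10/m^2 < ε ⇔ m^2 > 10/ε ⇔ m > (10/ε)^{1/2}.
Take N = (10/ε)^{1/2}. Then m > N implies 10/m^2 < ε.

N = (10/ε)^{1/2}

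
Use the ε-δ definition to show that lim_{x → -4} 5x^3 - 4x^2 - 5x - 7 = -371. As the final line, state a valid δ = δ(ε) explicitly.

δ = min(2, ε/415)

Fix ε > 0. We want δ > 0 such that 0 < |x + 4| < δ implies |(5x^3 - 4x^2 - 5x - 7) + 371| < ε.
(5x^3 - 4x^2 - 5x - 7) + 371 = 5x^3 - 4x^2 - 5x + 364 = (x + 4)(5x^2 - 24x + 91).
So |(5x^3 - 4x^2 - 5x - 7) + 371| = |x + 4|·|5x^2 - 24x + 91|.
Assume first that |x + 4| < 2, so |x| < 6. Then |5x^2 - 24x + 91| ≤ 5·6^2 + 24·6 + 91 = 415.
Hence |(5x^3 - 4x^2 - 5x - 7) + 371| ≤ 415|x + 4| < ε provided |x + 4| < ε/415.
Take δ = min(2, ε/415). Then 0 < |x + 4| < δ gives both |x + 4| < 2 and |x + 4| < ε/415, so |(5x^3 - 4x^2 - 5x - 7) + 371| < ε.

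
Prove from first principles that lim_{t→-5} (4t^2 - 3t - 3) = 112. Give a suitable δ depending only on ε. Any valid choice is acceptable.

Let ε > 0 be given. We want δ > 0 such that 0 < |t + 5| < δ implies |(4t^2 - 3t - 3) − 112| < ε.
(4t^2 - 3t - 3) − 112 = 4t^2 - 3t - 115 = (t + 5)(4t - 23).
So |(4t^2 - 3t - 3) − 112| = |t + 5|·|4t - 23|.
Require δ ≤ 2. Then |t + 5| < 2 gives |t| < 7, and by the triangle inequality |4t - 23| ≤ 4·7 + 23 = 51.
Hence |(4t^2 - 3t - 3) − 112| ≤ 51|t + 5| < ε provided |t + 5| < ε/51.
Choosing δ = min(2, ε/51) ensures both conditions, hence |(4t^2 - 3t - 3) − 112| < ε.

δ = min(2, ε/51)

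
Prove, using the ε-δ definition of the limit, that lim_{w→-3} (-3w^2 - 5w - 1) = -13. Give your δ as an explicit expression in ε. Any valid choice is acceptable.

Let ε > 0. We want δ > 0 such that 0 < |w + 3| < δ implies |(-3w^2 - 5w - 1) + 13| < ε.
(-3w^2 - 5w - 1) + 13 = -3w^2 - 5w + 12 = (w + 3)(-3w + 4).
So |(-3w^2 - 5w - 1) + 13| = |w + 3|·|-3w + 4|.
Require δ ≤ 1. Then |w + 3| < 1 gives |w| < 4, and by the triangle inequality |-3w + 4| ≤ 3·4 + 4 = 16.
Hence |(-3w^2 - 5w - 1) + 13| ≤ 16|w + 3| < ε provided |w + 3| < ε/16.
Take δ = min(1, ε/16). Then 0 < |w + 3| < δ gives both |w + 3| < 1 and |w + 3| < ε/16, so |(-3w^2 - 5w - 1) + 13| < ε.

δ = min(1, ε/16)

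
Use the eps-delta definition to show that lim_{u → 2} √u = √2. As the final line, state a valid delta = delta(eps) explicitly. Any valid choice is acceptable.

Let eps > 0. We want delta > 0 such that 0 < |u − 2| < delta implies |√u − √2| < eps.
Rationalise: √u − √2 = (u − 2)/(√u + √2), so |√u − √2| = |u − 2|/(√u + √2).
Restrict delta ≤ 2 so that |u − 2| < 2 forces u > 0, and then √u + √2 > √2.
Hence |√u − √2| < |u − 2|/√2, which is < eps once |u − 2| < √2·eps.
Take delta = min(2, √2·eps). If 0 < |u − 2| < delta then u > 0 and |√u − √2| < |u − 2|/√2 < eps.

delta = min(2, √2·eps)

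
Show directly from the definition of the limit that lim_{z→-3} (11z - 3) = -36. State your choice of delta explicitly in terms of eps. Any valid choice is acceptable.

Fix eps > 0. We need delta > 0 so that 0 < |z + 3| < delta implies |(11z - 3) + 36| < eps.
|(11z - 3) + 36| = |11z + 33| = 11|z + 3|.
Thus it suffices that |z + 3| < eps/11.
Take delta = eps/11. If 0 < |z + 3| < delta then |(11z - 3) + 36| = 11|z + 3| < 11·(eps/11) = eps.

delta = eps/11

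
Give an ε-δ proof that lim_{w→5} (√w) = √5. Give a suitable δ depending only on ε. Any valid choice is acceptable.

Let ε > 0. We want δ > 0 such that 0 < |w − 5| < δ implies |√w − √5| < ε.
Rationalise: √w − √5 = (w − 5)/(√w + √5), so |√w − √5| = |w − 5|/(√w + √5).
Restrict δ ≤ 5 so that |w − 5| < 5 forces w > 0, and then √w + √5 > √5.
Hence |√w − √5| < |w − 5|/√5, which is < ε once |w − 5| < √5·ε.
Take δ = min(5, √5·ε). If 0 < |w − 5| < δ then w > 0 and |√w − √5| < |w − 5|/√5 < ε.

δ = min(5, √5·ε)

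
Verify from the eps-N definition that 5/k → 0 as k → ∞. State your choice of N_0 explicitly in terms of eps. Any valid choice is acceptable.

N_0 = 5/eps

Let eps > 0. For k ≥ 1, |5/k − 0| = 5/(k) ≤ 5/k.
We need 5/k < eps, i.e. k > 5/eps.
Take N_0 = 5/eps. If k > N_0 then |5/k| ≤ 5/k < eps.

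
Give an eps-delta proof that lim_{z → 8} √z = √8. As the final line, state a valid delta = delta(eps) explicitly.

delta = min(8, √8·eps)

Suppose eps > 0. We want delta > 0 such that 0 < |z − 8| < delta implies |√z − √8| < eps.
Rationalise: √z − √8 = (z − 8)/(√z + √8), so |√z − √8| = |z − 8|/(√z + √8).
Restrict delta ≤ 8 so that |z − 8| < 8 forces z > 0, and then √z + √8 > √8.
Hence |√z − √8| < |z − 8|/√8, which is < eps once |z − 8| < √8·eps.
Take delta = min(8, √8·eps). If 0 < |z − 8| < delta then z > 0 and |√z − √8| < |z − 8|/√8 < eps.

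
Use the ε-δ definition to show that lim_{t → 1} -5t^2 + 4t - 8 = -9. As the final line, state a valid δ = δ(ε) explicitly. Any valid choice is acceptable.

δ = min(1, ε/11)

Let ε > 0. We want δ > 0 such that 0 < |t − 1| < δ implies |(-5t^2 + 4t - 8) + 9| < ε.
(-5t^2 + 4t - 8) + 9 = -5t^2 + 4t + 1 = (t − 1)(-5t - 1).
So |(-5t^2 + 4t - 8) + 9| = |t − 1|·|-5t - 1|.
Require δ ≤ 1. Then |t − 1| < 1 gives |t| < 2, and by the triangle inequality |-5t - 1| ≤ 5·2 + 1 = 11.
Hence |(-5t^2 + 4t - 8) + 9| ≤ 11|t − 1| < ε provided |t − 1| < ε/11.
Take δ = min(1, ε/11). Then 0 < |t − 1| < δ gives both |t − 1| < 1 and |t − 1| < ε/11, so |(-5t^2 + 4t - 8) + 9| < ε.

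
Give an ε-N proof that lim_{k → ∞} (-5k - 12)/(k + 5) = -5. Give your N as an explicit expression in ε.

N = 13/ε

Let ε > 0. For k ≥ 1, |(-5k - 12)/(k + 5) + 5| = |13|/((k + 5)) = 13/((k + 5)).
Since k + 5 ≥ k for k ≥ 1, this is ≤ 13/(k) = 13/k.
So |(-5k - 12)/(k + 5) + 5| < ε whenever k > 13/ε.
Take N = 13/ε. If k > N then |(-5k - 12)/(k + 5) + 5| ≤ 13/k < ε.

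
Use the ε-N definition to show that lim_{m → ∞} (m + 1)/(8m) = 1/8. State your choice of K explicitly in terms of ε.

K = (1/8)/ε

Let ε > 0. For m ≥ 1, |(m + 1)/(8m) − (1/8)| = |8|/(8(8m)) = 8/(8(8m)).
Since 8m ≥ 8m for m ≥ 1, this is ≤ 8/(8·8m) = (1/8)/m.
So |(m + 1)/(8m) − (1/8)| < ε whenever m > (1/8)/ε.
Take K = (1/8)/ε. If m > K then |(m + 1)/(8m) − (1/8)| ≤ (1/8)/m < ε.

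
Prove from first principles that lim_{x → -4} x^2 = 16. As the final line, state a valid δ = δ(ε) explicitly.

δ = min(1, ε/9)

Fix ε > 0. We seek δ > 0 with 0 < |x + 4| < δ ⇒ |x^2 − 16| < ε.
Factor: x^2 − 16 = (x + 4)(x - 4), so |x^2 − 16| = |x + 4|·|x - 4|.
Restrict δ ≤ 1. Then |x + 4| < 1 gives |x| < 5, so by the triangle inequality |x - 4| ≤ 5 + 4 = 9.
Hence |x^2 − 16| ≤ 9|x + 4|, which is < ε once |x + 4| < ε/9.
Take δ = min(1, ε/9). If 0 < |x + 4| < δ then both bounds hold and |x^2 − 16| ≤ 9|x + 4| < 9·(ε/9) = ε.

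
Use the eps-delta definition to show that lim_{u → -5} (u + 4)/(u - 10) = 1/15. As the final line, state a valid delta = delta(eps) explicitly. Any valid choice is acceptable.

delta = min(15/2, (225/28)eps)

Fix eps > 0. We want delta > 0 with 0 < |u + 5| < delta ⇒ |(u + 4)/(u - 10) − (1/15)| < eps.
Combining over a common denominator, (u + 4)/(u - 10) − (1/15) = [(u + 4)·(-15) − (-1)·(u - 10)] / [(-15)·(u - 10)] = -14(u + 5) / ((-15)(u - 10)).
So |(u + 4)/(u - 10) − (1/15)| = 14|u + 5| / (15·|u − 10|).
Restrict delta ≤ 15/2. Then |u + 5| < 15/2 gives |u − 10| = |(u + 5) + (-15)| ≥ 15 − 15/2 = 15/2.
Hence |(u + 4)/(u - 10) − (1/15)| < 14|u + 5|/(15·(15/2)) = (28/225)|u + 5|, which is < eps once |u + 5| < (225/28)eps.
Take delta = min(15/2, (225/28)eps). Then 0 < |u + 5| < delta forces both bounds, so |(u + 4)/(u - 10) − (1/15)| < eps.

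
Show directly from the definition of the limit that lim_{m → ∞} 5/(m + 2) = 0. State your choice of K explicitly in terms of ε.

K = 5/ε

Suppose ε > 0. For m ≥ 1, |5/(m + 2) − 0| = 5/(m + 2) ≤ 5/m.
We need 5/m < ε, i.e. m > 5/ε.
Take K = 5/ε. If m > K then |5/(m + 2)| ≤ 5/m < ε.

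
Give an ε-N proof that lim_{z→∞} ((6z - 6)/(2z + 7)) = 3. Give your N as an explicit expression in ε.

Fix ε > 0. We seek N > 0 such that z > N implies |(6z - 6)/(2z + 7) − 3| < ε.
(6z - 6)/(2z + 7) − 3 = (2(6z - 6) − 6(2z + 7)) / (2(2z + 7)) = -54/(2(2z + 7)).
For z > 0 we have 2z + 7 > 2z, so |(6z - 6)/(2z + 7) − 3| = 54/(2(2z + 7)) < 54/(2·2z) = (27/2)/z.
Thus |(6z - 6)/(2z + 7) − 3| < ε whenever z > (27/2)/ε.
Take N = (27/2)/ε. If z > N then |(6z - 6)/(2z + 7) − 3| < (27/2)/z < ε.

N = (27/2)/ε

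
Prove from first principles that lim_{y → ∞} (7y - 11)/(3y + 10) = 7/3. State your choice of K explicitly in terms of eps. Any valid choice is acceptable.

Suppose eps > 0. We seek K > 0 such that y > K implies |(7y - 11)/(3y + 10) − (7/3)| < eps.
(7y - 11)/(3y + 10) − (7/3) = (3(7y - 11) − 7(3y + 10)) / (3(3y + 10)) = -103/(3(3y + 10)).
For y > 0 we have 3y + 10 > 3y, so |(7y - 11)/(3y + 10) − (7/3)| = 103/(3(3y + 10)) < 103/(3·3y) = (103/9)/y.
Thus |(7y - 11)/(3y + 10) − (7/3)| < eps whenever y > (103/9)/eps.
Take K = (103/9)/eps. If y > K then |(7y - 11)/(3y + 10) − (7/3)| < (103/9)/y < eps.

K = (103/9)/eps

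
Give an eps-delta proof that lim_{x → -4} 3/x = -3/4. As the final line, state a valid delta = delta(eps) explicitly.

delta = min(2, (8/3)eps)

Let eps > 0. We seek delta > 0 such that 0 < |x + 4| < delta implies |3/x + 3/4| < eps.
|3/x + 3/4| = 3·|-4 − x|/(4·|x|) = 3|x + 4|/(4|x|).
Restrict delta ≤ 2. Then |x + 4| < 2 gives |x| > 2, so 4|x| > 8.
Then |3/x + 3/4| < 3|x + 4|/8, which is < eps when |x + 4| < (8/3)eps.
Take delta = min(2, (8/3)eps). Then 0 < |x + 4| < delta gives both |x + 4| < 2 and |x + 4| < (8/3)eps, so |3/x + 3/4| < eps.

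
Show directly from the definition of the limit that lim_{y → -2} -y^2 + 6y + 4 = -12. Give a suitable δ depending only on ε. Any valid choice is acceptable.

δ = min(1, ε/11)

Suppose ε > 0. We want δ > 0 such that 0 < |y + 2| < δ implies |(-y^2 + 6y + 4) + 12| < ε.
(-y^2 + 6y + 4) + 12 = -y^2 + 6y + 16 = (y + 2)(-y + 8).
So |(-y^2 + 6y + 4) + 12| = |y + 2|·|-y + 8|.
Require δ ≤ 1. Then |y + 2| < 1 gives |y| < 3, and by the triangle inequality |-y + 8| ≤ 3 + 8 = 11.
Hence |(-y^2 + 6y + 4) + 12| ≤ 11|y + 2| < ε provided |y + 2| < ε/11.
Choosing δ = min(1, ε/11) ensures both conditions, hence |(-y^2 + 6y + 4) + 12| < ε.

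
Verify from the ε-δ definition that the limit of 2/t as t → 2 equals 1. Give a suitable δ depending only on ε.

Fix ε > 0. We seek δ > 0 such that 0 < |t − 2| < δ implies |2/t − 1| < ε.
|2/t − 1| = 2·|2 − t|/(2·|t|) = 2|t − 2|/(2|t|).
Require δ ≤ 1 so that |t| > 2 − 1 = 1, hence 2|t| > 2.
Then |2/t − 1| < 2|t − 2|/2, which is < ε when |t − 2| < ε.
Take δ = min(1, ε). Then 0 < |t − 2| < δ gives both |t − 2| < 1 and |t − 2| < ε, so |2/t − 1| < ε.

δ = min(1, ε)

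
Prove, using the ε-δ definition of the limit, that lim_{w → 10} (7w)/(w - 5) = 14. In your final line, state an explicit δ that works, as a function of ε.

Let ε > 0. We want δ > 0 with 0 < |w − 10| < δ ⇒ |(7w)/(w - 5) − 14| < ε.
Combining over a common denominator, (7w)/(w - 5) − 14 = [(7w)·5 − 70·(w - 5)] / [5·(w - 5)] = -35(w − 10) / (5(w - 5)).
So |(7w)/(w - 5) − 14| = 35|w − 10| / (5·|w − 5|).
Restrict δ ≤ 5/2. Then |w − 10| < 5/2 gives |w − 5| = |(w − 10) + 5| ≥ 5 − 5/2 = 5/2.
Hence |(7w)/(w - 5) − 14| < 35|w − 10|/(5·(5/2)) = (14/5)|w − 10|, which is < ε once |w − 10| < (5/14)ε.
Take δ = min(5/2, (5/14)ε). Then 0 < |w − 10| < δ forces both bounds, so |(7w)/(w - 5) − 14| < ε.

δ = min(5/2, (5/14)ε)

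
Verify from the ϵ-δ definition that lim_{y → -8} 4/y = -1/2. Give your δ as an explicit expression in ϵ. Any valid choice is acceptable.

Fix ϵ > 0. We seek δ > 0 such that 0 < |y + 8| < δ implies |4/y + 1/2| < ϵ.
|4/y + 1/2| = 4·|-8 − y|/(8·|y|) = 4|y + 8|/(8|y|).
Require δ ≤ 4 so that |y| > 8 − 4 = 4, hence 8|y| > 32.
Then |4/y + 1/2| < 4|y + 8|/32, which is < ϵ when |y + 8| < 8ϵ.
Take δ = min(4, 8ϵ). Then 0 < |y + 8| < δ gives both |y + 8| < 4 and |y + 8| < 8ϵ, so |4/y + 1/2| < ϵ.

δ = min(4, 8ϵ)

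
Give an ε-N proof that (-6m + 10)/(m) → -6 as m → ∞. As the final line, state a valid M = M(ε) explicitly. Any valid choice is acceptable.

M = 10/ε

Suppose ε > 0. For m ≥ 1, |(-6m + 10)/(m) + 6| = |10|/((m)) = 10/((m)).
Since m ≥ m for m ≥ 1, this is ≤ 10/(m) = 10/m.
So |(-6m + 10)/(m) + 6| < ε whenever m > 10/ε.
Take M = 10/ε. If m > M then |(-6m + 10)/(m) + 6| ≤ 10/m < ε.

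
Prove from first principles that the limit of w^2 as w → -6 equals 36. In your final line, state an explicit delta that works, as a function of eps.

delta = min(2, eps/14)

Suppose eps > 0. We seek delta > 0 with 0 < |w + 6| < delta ⇒ |w^2 − 36| < eps.
Factor: w^2 − 36 = (w + 6)(w - 6), so |w^2 − 36| = |w + 6|·|w - 6|.
Restrict delta ≤ 2. Then |w + 6| < 2 gives |w| < 8, so by the triangle inequality |w - 6| ≤ 8 + 6 = 14.
Hence |w^2 − 36| ≤ 14|w + 6|, which is < eps once |w + 6| < eps/14.
Take delta = min(2, eps/14). If 0 < |w + 6| < delta then both bounds hold and |w^2 − 36| ≤ 14|w + 6| < 14·(eps/14) = eps.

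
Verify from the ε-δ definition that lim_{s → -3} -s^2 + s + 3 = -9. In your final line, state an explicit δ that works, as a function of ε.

Let ε > 0 be given. We want δ > 0 such that 0 < |s + 3| < δ implies |(-s^2 + s + 3) + 9| < ε.
(-s^2 + s + 3) + 9 = -s^2 + s + 12 = (s + 3)(-s + 4).
So |(-s^2 + s + 3) + 9| = |s + 3|·|-s + 4|.
Assume first that |s + 3| < 1, so |s| < 4. Then |-s + 4| ≤ 4 + 4 = 8.
Hence |(-s^2 + s + 3) + 9| ≤ 8|s + 3| < ε provided |s + 3| < ε/8.
Choosing δ = min(1, ε/8) ensures both conditions, hence |(-s^2 + s + 3) + 9| < ε.

δ = min(1, ε/8)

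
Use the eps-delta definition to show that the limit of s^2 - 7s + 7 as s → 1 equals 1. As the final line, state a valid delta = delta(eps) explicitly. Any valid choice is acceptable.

delta = min(2, eps/9)

Let eps > 0. We want delta > 0 such that 0 < |s − 1| < delta implies |(s^2 - 7s + 7) − 1| < eps.
(s^2 - 7s + 7) − 1 = s^2 - 7s + 6 = (s − 1)(s - 6).
So |(s^2 - 7s + 7) − 1| = |s − 1|·|s - 6|.
Assume first that |s − 1| < 2, so |s| < 3. Then |s - 6| ≤ 3 + 6 = 9.
Hence |(s^2 - 7s + 7) − 1| ≤ 9|s − 1| < eps provided |s − 1| < eps/9.
Choosing delta = min(2, eps/9) ensures both conditions, hence |(s^2 - 7s + 7) − 1| < eps.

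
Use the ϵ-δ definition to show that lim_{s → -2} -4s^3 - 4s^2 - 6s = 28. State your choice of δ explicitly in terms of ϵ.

δ = min(1, ϵ/62)

Fix ϵ > 0. We want δ > 0 such that 0 < |s + 2| < δ implies |(-4s^3 - 4s^2 - 6s) − 28| < ϵ.
(-4s^3 - 4s^2 - 6s) − 28 = -4s^3 - 4s^2 - 6s - 28 = (s + 2)(-4s^2 + 4s - 14).
So |(-4s^3 - 4s^2 - 6s) − 28| = |s + 2|·|-4s^2 + 4s - 14|.
Require δ ≤ 1. Then |s + 2| < 1 gives |s| < 3, and by the triangle inequality |-4s^2 + 4s - 14| ≤ 4·3^2 + 4·3 + 14 = 62.
Hence |(-4s^3 - 4s^2 - 6s) − 28| ≤ 62|s + 2| < ϵ provided |s + 2| < ϵ/62.
Choosing δ = min(1, ϵ/62) ensures both conditions, hence |(-4s^3 - 4s^2 - 6s) − 28| < ϵ.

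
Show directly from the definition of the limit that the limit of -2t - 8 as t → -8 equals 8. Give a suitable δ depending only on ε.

Let ε > 0. We need δ > 0 so that 0 < |t + 8| < δ implies |(-2t - 8) − 8| < ε.
|(-2t - 8) − 8| = |-2t - 16| = 2|t + 8|.
Thus it suffices that |t + 8| < ε/2.
Take δ = ε/2. If 0 < |t + 8| < δ then |(-2t - 8) − 8| = 2|t + 8| < 2·(ε/2) = ε.

δ = ε/2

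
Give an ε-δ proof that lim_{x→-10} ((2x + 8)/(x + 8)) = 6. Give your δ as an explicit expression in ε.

Fix ε > 0. We want δ > 0 with 0 < |x + 10| < δ ⇒ |(2x + 8)/(x + 8) − 6| < ε.
Combining over a common denominator, (2x + 8)/(x + 8) − 6 = [(2x + 8)·(-2) − (-12)·(x + 8)] / [(-2)·(x + 8)] = 8(x + 10) / ((-2)(x + 8)).
So |(2x + 8)/(x + 8) − 6| = 8|x + 10| / (2·|x + 8|).
Restrict δ ≤ 1. Then |x + 10| < 1 gives |x + 8| = |(x + 10) + (-2)| ≥ 2 − 1 = 1.
Hence |(2x + 8)/(x + 8) − 6| < 8|x + 10|/(2·1) = 4|x + 10|, which is < ε once |x + 10| < (1/4)ε.
Take δ = min(1, (1/4)ε). Then 0 < |x + 10| < δ forces both bounds, so |(2x + 8)/(x + 8) − 6| < ε.

δ = min(1, (1/4)ε)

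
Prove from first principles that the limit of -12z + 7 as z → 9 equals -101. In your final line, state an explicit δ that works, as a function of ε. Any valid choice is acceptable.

Let ε > 0. We need δ > 0 so that 0 < |z − 9| < δ implies |(-12z + 7) + 101| < ε.
Since (-12z + 7) + 101 = -12(z − 9), we have |(-12z + 7) + 101| = 12|z − 9|.
Thus it suffices that |z − 9| < ε/12.
Take δ = ε/12. If 0 < |z − 9| < δ then |(-12z + 7) + 101| = 12|z − 9| < 12·(ε/12) = ε.

δ = ε/12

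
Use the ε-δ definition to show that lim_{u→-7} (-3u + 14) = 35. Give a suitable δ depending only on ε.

δ = ε/3

Suppose ε > 0. We need δ > 0 so that 0 < |u + 7| < δ implies |(-3u + 14) − 35| < ε.
|(-3u + 14) − 35| = |-3u - 21| = 3|u + 7|.
So 3|u + 7| < ε exactly when |u + 7| < ε/3.
Choosing δ = ε/3 gives |(-3u + 14) − 35| = 3|u + 7| < ε whenever |u + 7| < δ.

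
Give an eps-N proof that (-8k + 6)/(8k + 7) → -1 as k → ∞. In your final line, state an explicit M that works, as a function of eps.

M = (13/8)/eps

Suppose eps > 0. For k ≥ 1, |(-8k + 6)/(8k + 7) + 1| = |104|/(8(8k + 7)) = 104/(8(8k + 7)).
Since 8k + 7 ≥ 8k for k ≥ 1, this is ≤ 104/(8·8k) = (13/8)/k.
So |(-8k + 6)/(8k + 7) + 1| < eps whenever k > (13/8)/eps.
Take M = (13/8)/eps. If k > M then |(-8k + 6)/(8k + 7) + 1| ≤ (13/8)/k < eps.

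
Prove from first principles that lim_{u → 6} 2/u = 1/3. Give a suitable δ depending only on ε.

δ = min(3, 9ε)

Fix ε > 0. We seek δ > 0 such that 0 < |u − 6| < δ implies |2/u − (1/3)| < ε.
|2/u − (1/3)| = 2·|6 − u|/(6·|u|) = 2|u − 6|/(6|u|).
Restrict δ ≤ 3. Then |u − 6| < 3 gives |u| > 3, so 6|u| > 18.
Then |2/u − (1/3)| < 2|u − 6|/18, which is < ε when |u − 6| < 9ε.
Take δ = min(3, 9ε). Then 0 < |u − 6| < δ gives both |u − 6| < 3 and |u − 6| < 9ε, so |2/u − (1/3)| < ε.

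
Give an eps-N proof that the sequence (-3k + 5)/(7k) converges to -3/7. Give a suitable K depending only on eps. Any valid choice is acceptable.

Fix eps > 0. For k ≥ 1, |(-3k + 5)/(7k) + 3/7| = |35|/(7(7k)) = 35/(7(7k)).
Since 7k ≥ 7k for k ≥ 1, this is ≤ 35/(7·7k) = (5/7)/k.
So |(-3k + 5)/(7k) + 3/7| < eps whenever k > (5/7)/eps.
Take K = (5/7)/eps. If k > K then |(-3k + 5)/(7k) + 3/7| ≤ (5/7)/k < eps.

K = (5/7)/eps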